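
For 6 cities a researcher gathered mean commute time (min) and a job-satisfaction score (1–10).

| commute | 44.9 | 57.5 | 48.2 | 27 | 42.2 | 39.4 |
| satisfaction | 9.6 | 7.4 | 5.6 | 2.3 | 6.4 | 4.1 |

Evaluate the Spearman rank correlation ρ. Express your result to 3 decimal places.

Rank commute: 4, 6, 5, 1, 3, 2
Rank satisfaction: 6, 5, 3, 1, 4, 2
d = rank(commute) − rank(satisfaction): -2, 1, 2, 0, -1, 0; Σd² = 10
ρ = 1 − 6Σd² / [n(n²−1)] = 1 − 6×10 / (6×35) = 1 − 60/210 ≈ 0.714

0.714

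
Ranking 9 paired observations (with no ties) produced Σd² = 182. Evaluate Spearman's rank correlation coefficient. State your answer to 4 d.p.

-0.5167

ρ = 1 − 6Σd² / [n(n²−1)] = 1 − 6×182 / (9×80)
  = 1 − 1092/720 = 1 − 1.51667 ≈ -0.5167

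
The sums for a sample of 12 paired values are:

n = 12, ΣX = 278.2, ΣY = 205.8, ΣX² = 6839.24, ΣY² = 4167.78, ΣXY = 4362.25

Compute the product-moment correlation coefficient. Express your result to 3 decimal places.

r = (nΣXY − ΣXΣY) / √[(nΣX² − (ΣX)²)(nΣY² − (ΣY)²)]
Numerator: 12×4362.25 − 278.2×205.8 = -4906.56
Denominator: √[(82070.88 − 77395.24)(50013.36 − 42353.64)] = √[4675.64 × 7659.72] = 5984.4877
r = -4906.56 / 5984.4877 ≈ -0.820

-0.820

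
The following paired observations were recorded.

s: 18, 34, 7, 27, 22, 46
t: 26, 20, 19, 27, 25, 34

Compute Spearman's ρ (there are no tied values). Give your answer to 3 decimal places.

0.600

Rank s: 2, 5, 1, 4, 3, 6
Rank t: 4, 2, 1, 5, 3, 6
d = rank(s) − rank(t): -2, 3, 0, -1, 0, 0; Σd² = 14
ρ = 1 − 6Σd² / [n(n²−1)] = 1 − 6×14 / (6×35) = 1 − 84/210 ≈ 0.600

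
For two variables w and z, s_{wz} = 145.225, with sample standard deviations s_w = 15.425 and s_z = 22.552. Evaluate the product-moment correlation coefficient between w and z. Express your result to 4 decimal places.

r = Cov(w,z) / (s_w · s_z) = 145.225 / (15.425 × 22.552)
  = 145.225 / 347.8646 ≈ 0.4175

0.4175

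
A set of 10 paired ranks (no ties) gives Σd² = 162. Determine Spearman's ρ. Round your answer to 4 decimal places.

0.0182

ρ = 1 − 6Σd² / [n(n²−1)] = 1 − 6×162 / (10×99)
  = 1 − 972/990 = 1 − 0.98182 ≈ 0.0182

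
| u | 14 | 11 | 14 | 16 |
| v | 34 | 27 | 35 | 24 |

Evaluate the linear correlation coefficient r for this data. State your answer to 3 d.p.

-0.091

n = 4, Σu = 55, Σv = 120, Σu² = 769, Σv² = 3686, Σuv = 1647
nΣuv − ΣuΣv = 6588 − 6600 = -12
nΣu² − (Σu)² = 3076 − 3025 = 51; nΣv² − (Σv)² = 14744 − 14400 = 344
r = -12 / √(51 × 344) = -12 / 132.4538 ≈ -0.091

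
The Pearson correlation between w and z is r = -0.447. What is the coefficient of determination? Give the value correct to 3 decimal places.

0.200

r² = (-0.447)² = 0.200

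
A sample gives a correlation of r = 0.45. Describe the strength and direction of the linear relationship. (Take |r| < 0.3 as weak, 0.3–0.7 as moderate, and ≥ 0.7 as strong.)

r = 0.45 > 0 so the relationship is positive.
|r| = 0.45, which falls in the moderate range.

moderate positive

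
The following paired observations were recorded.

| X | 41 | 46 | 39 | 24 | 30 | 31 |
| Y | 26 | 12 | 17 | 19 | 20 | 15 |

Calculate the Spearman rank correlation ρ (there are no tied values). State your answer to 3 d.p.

-0.314

Rank X: 5, 6, 4, 1, 2, 3
Rank Y: 6, 1, 3, 4, 5, 2
d = rank(X) − rank(Y): -1, 5, 1, -3, -3, 1; Σd² = 46
ρ = 1 − 6Σd² / [n(n²−1)] = 1 − 6×46 / (6×35) = 1 − 276/210 ≈ -0.314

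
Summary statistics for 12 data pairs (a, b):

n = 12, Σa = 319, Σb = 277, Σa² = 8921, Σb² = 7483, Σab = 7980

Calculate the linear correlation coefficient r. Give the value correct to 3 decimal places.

0.890

r = (nΣab − ΣaΣb) / √[(nΣa² − (Σa)²)(nΣb² − (Σb)²)]
Numerator: 12×7980 − 319×277 = 7397
Denominator: √[(107052 − 101761)(89796 − 76729)] = √[5291 × 13067] = 8314.8961
r = 7397 / 8314.8961 ≈ 0.890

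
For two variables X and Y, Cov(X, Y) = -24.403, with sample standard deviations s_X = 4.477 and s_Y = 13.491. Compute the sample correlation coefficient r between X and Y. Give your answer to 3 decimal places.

-0.404

r = Cov(X,Y) / (s_X · s_Y) = -24.403 / (4.477 × 13.491)
  = -24.403 / 60.3992 ≈ -0.404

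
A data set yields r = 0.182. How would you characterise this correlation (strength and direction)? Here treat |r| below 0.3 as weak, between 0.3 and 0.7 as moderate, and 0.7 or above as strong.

r = 0.182 > 0 so the relationship is positive.
|r| = 0.182, which falls in the weak range.

weak positive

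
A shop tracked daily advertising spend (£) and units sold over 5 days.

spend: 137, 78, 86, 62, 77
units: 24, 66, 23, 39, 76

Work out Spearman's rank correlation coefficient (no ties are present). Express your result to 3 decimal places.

-0.600

Rank spend: 5, 3, 4, 1, 2
Rank units: 2, 4, 1, 3, 5
d = rank(spend) − rank(units): 3, -1, 3, -2, -3; Σd² = 32
ρ = 1 − 6Σd² / [n(n²−1)] = 1 − 6×32 / (5×24) = 1 − 192/120 ≈ -0.600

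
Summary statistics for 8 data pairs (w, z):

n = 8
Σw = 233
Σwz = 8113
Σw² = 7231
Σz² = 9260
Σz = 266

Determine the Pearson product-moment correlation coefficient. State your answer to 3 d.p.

r = (nΣwz − ΣwΣz) / √[(nΣw² − (Σw)²)(nΣz² − (Σz)²)]
Numerator: 8×8113 − 233×266 = 2926
Denominator: √[(57848 − 54289)(74080 − 70756)] = √[3559 × 3324] = 3439.4936
r = 2926 / 3439.4936 ≈ 0.851

0.851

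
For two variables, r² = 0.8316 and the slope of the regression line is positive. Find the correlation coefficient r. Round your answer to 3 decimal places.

|r| = √0.8316 = 0.912
The association is positive, so r = 0.912.

0.912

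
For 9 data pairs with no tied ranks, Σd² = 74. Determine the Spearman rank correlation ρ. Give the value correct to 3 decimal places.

0.383

ρ = 1 − 6Σd² / [n(n²−1)] = 1 − 6×74 / (9×80)
  = 1 − 444/720 = 1 − 0.6167 ≈ 0.383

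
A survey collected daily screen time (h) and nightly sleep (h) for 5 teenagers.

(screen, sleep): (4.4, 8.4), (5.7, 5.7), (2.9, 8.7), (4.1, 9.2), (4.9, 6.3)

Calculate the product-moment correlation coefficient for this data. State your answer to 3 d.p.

-0.815

n = 5, Σx = 22, Σy = 38.3, Σx² = 101.08, Σy² = 303.07, Σxy = 163.27
nΣxy − ΣxΣy = 816.35 − 842.6 = -26.25
nΣx² − (Σx)² = 505.4 − 484 = 21.4; nΣy² − (Σy)² = 1515.35 − 1466.89 = 48.46
r = -26.25 / √(21.4 × 48.46) = -26.25 / 32.2032 ≈ -0.815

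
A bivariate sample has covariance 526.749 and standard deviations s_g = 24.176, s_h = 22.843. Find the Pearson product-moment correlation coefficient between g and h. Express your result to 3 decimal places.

0.954

r = Cov(g,h) / (s_g · s_h) = 526.749 / (24.176 × 22.843)
  = 526.749 / 552.2524 ≈ 0.954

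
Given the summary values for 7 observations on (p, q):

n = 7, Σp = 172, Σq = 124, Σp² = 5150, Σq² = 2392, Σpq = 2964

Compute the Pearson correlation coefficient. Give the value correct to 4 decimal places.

-0.1950

r = (nΣpq − ΣpΣq) / √[(nΣp² − (Σp)²)(nΣq² − (Σq)²)]
Numerator: 7×2964 − 172×124 = -580
Denominator: √[(36050 − 29584)(16744 − 15376)] = √[6466 × 1368] = 2974.1365
r = -580 / 2974.1365 ≈ -0.1950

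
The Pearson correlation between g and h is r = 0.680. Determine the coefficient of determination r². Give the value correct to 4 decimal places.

r² = (0.680)² = 0.4624

0.4624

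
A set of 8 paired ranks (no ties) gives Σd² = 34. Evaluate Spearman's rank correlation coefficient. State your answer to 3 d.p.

0.595

ρ = 1 − 6Σd² / [n(n²−1)] = 1 − 6×34 / (8×63)
  = 1 − 204/504 = 1 − 0.4048 ≈ 0.595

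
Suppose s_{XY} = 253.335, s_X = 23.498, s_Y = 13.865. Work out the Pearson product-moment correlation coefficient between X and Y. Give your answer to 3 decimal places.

r = Cov(X,Y) / (s_X · s_Y) = 253.335 / (23.498 × 13.865)
  = 253.335 / 325.7998 ≈ 0.778

0.778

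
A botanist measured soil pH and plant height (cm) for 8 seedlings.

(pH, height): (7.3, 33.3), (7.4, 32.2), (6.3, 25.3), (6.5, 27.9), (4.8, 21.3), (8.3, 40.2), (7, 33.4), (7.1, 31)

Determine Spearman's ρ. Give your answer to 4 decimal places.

0.8333

Rank pH: 6, 7, 2, 3, 1, 8, 4, 5
Rank height: 6, 5, 2, 3, 1, 8, 7, 4
d = rank(pH) − rank(height): 0, 2, 0, 0, 0, 0, -3, 1; Σd² = 14
ρ = 1 − 6Σd² / [n(n²−1)] = 1 − 6×14 / (8×63) = 1 − 84/504 ≈ 0.8333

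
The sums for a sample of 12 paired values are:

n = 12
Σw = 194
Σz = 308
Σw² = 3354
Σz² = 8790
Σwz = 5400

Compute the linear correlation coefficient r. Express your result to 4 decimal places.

r = (nΣwz − ΣwΣz) / √[(nΣw² − (Σw)²)(nΣz² − (Σz)²)]
Numerator: 12×5400 − 194×308 = 5048
Denominator: √[(40248 − 37636)(105480 − 94864)] = √[2612 × 10616] = 5265.8325
r = 5048 / 5265.8325 ≈ 0.9586

0.9586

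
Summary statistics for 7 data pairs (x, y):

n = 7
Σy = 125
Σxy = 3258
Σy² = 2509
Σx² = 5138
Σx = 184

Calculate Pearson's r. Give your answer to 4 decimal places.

r = (nΣxy − ΣxΣy) / √[(nΣx² − (Σx)²)(nΣy² − (Σy)²)]
Numerator: 7×3258 − 184×125 = -194
Denominator: √[(35966 − 33856)(17563 − 15625)] = √[2110 × 1938] = 2022.1721
r = -194 / 2022.1721 ≈ -0.0959

-0.0959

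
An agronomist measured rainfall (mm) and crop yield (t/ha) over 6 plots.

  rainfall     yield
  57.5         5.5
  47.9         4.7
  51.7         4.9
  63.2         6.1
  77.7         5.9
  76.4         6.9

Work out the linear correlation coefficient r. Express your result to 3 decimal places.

0.870

n = 6, Σx = 374.4, Σy = 34, Σx² = 24142.04, Σy² = 195.98, Σxy = 2165.82
nΣxy − ΣxΣy = 12994.92 − 12729.6 = 265.32
nΣx² − (Σx)² = 144852.24 − 140175.36 = 4676.88; nΣy² − (Σy)² = 1175.88 − 1156 = 19.88
r = 265.32 / √(4676.88 × 19.88) = 265.32 / 304.9203 ≈ 0.870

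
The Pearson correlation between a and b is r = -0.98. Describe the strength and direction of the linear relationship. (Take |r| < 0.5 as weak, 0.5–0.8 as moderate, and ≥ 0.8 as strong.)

r = -0.98 < 0 so the relationship is negative.
|r| = 0.98, which falls in the strong range.

strong negative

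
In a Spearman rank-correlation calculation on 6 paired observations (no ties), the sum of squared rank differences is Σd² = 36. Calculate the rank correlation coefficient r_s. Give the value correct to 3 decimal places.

ρ = 1 − 6Σd² / [n(n²−1)] = 1 − 6×36 / (6×35)
  = 1 − 216/210 = 1 − 1.0286 ≈ -0.029

-0.029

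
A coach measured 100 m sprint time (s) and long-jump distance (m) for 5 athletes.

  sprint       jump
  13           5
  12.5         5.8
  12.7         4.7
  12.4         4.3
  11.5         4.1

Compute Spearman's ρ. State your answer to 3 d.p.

0.700

Rank sprint: 5, 3, 4, 2, 1
Rank jump: 4, 5, 3, 2, 1
d = rank(sprint) − rank(jump): 1, -2, 1, 0, 0; Σd² = 6
ρ = 1 − 6Σd² / [n(n²−1)] = 1 − 6×6 / (5×24) = 1 − 36/120 ≈ 0.700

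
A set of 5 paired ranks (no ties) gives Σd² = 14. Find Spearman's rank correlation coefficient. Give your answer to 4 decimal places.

0.3000

ρ = 1 − 6Σd² / [n(n²−1)] = 1 − 6×14 / (5×24)
  = 1 − 84/120 = 1 − 0.70000 ≈ 0.3000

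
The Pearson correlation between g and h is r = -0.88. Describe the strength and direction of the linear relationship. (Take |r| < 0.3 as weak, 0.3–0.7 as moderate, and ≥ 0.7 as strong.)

r = -0.88 < 0 so the relationship is negative.
|r| = 0.88, which falls in the strong range.

strong negative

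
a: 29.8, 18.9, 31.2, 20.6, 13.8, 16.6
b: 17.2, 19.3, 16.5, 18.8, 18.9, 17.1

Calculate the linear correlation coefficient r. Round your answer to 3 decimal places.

-0.667

n = 6, Σa = 130.9, Σb = 107.8, Σa² = 3109.05, Σb² = 1943.64, Σab = 2324.09
nΣab − ΣaΣb = 13944.54 − 14111.02 = -166.48
nΣa² − (Σa)² = 18654.3 − 17134.81 = 1519.49; nΣb² − (Σb)² = 11661.84 − 11620.84 = 41
r = -166.48 / √(1519.49 × 41) = -166.48 / 249.5979 ≈ -0.667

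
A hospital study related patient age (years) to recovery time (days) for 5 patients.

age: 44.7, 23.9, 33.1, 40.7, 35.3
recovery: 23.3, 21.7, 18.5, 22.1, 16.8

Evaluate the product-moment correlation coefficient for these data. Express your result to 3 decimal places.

n = 5, Σx = 177.7, Σy = 102.4, Σx² = 6567.49, Σy² = 2126.68, Σxy = 3665
nΣxy − ΣxΣy = 18325 − 18196.48 = 128.52
nΣx² − (Σx)² = 32837.45 − 31577.29 = 1260.16; nΣy² − (Σy)² = 10633.4 − 10485.76 = 147.64
r = 128.52 / √(1260.16 × 147.64) = 128.52 / 431.3352 ≈ 0.298

0.298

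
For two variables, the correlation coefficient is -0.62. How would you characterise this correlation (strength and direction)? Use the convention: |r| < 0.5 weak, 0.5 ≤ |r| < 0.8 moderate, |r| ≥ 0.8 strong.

r = -0.62 < 0 so the relationship is negative.
|r| = 0.62, which falls in the moderate range.

moderate negative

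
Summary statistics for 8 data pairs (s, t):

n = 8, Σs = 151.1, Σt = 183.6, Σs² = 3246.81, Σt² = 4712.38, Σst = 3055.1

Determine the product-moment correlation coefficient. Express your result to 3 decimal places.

r = (nΣst − ΣsΣt) / √[(nΣs² − (Σs)²)(nΣt² − (Σt)²)]
Numerator: 8×3055.1 − 151.1×183.6 = -3301.16
Denominator: √[(25974.48 − 22831.21)(37699.04 − 33708.96)] = √[3143.27 × 3990.08] = 3541.4543
r = -3301.16 / 3541.4543 ≈ -0.932

-0.932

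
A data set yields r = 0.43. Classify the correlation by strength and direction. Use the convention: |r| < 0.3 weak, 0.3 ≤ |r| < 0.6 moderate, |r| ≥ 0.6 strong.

r = 0.43 > 0 so the relationship is positive.
|r| = 0.43, which falls in the moderate range.

moderate positive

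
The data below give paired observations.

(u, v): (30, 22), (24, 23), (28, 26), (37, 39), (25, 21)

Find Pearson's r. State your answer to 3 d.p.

n = 5, Σu = 144, Σv = 131, Σu² = 4254, Σv² = 3651, Σuv = 3908
nΣuv − ΣuΣv = 19540 − 18864 = 676
nΣu² − (Σu)² = 21270 − 20736 = 534; nΣv² − (Σv)² = 18255 − 17161 = 1094
r = 676 / √(534 × 1094) = 676 / 764.3272 ≈ 0.884

0.884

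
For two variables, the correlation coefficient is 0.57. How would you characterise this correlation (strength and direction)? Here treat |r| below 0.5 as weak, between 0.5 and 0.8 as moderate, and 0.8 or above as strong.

r = 0.57 > 0 so the relationship is positive.
|r| = 0.57, which falls in the moderate range.

moderate positive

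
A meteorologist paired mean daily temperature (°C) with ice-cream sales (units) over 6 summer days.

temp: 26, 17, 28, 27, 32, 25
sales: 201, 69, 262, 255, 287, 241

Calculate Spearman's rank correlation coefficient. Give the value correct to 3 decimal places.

Rank temp: 3, 1, 5, 4, 6, 2
Rank sales: 2, 1, 5, 4, 6, 3
d = rank(temp) − rank(sales): 1, 0, 0, 0, 0, -1; Σd² = 2
ρ = 1 − 6Σd² / [n(n²−1)] = 1 − 6×2 / (6×35) = 1 − 12/210 ≈ 0.943

0.943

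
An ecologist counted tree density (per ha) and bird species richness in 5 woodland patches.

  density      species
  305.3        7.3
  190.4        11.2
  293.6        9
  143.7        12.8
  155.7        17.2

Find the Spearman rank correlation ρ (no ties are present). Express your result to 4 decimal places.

Rank density: 5, 3, 4, 1, 2
Rank species: 1, 3, 2, 4, 5
d = rank(density) − rank(species): 4, 0, 2, -3, -3; Σd² = 38
ρ = 1 − 6Σd² / [n(n²−1)] = 1 − 6×38 / (5×24) = 1 − 228/120 ≈ -0.9000

-0.9000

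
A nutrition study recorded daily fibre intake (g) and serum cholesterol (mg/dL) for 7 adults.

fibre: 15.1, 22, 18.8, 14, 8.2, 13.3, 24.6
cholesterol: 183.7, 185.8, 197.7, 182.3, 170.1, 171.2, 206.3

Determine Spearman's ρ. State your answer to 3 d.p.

Rank fibre: 4, 6, 5, 3, 1, 2, 7
Rank cholesterol: 4, 5, 6, 3, 1, 2, 7
d = rank(fibre) − rank(cholesterol): 0, 1, -1, 0, 0, 0, 0; Σd² = 2
ρ = 1 − 6Σd² / [n(n²−1)] = 1 − 6×2 / (7×48) = 1 − 12/336 ≈ 0.964

0.964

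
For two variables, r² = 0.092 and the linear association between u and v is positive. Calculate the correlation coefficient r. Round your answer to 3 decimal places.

|r| = √0.092 = 0.303
The association is positive, so r = 0.303.

0.303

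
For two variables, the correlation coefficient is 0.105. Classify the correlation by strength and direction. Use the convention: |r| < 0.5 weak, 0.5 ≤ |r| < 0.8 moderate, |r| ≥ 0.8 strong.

r = 0.105 > 0 so the relationship is positive.
|r| = 0.105, which falls in the weak range.

weak positive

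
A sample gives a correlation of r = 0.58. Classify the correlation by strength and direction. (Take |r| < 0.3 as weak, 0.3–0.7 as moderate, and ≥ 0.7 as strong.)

moderate positive

r = 0.58 > 0 so the relationship is positive.
|r| = 0.58, which falls in the moderate range.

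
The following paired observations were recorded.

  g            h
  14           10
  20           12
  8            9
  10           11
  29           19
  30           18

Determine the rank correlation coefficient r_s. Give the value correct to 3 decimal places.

0.886

Rank g: 3, 4, 1, 2, 5, 6
Rank h: 2, 4, 1, 3, 6, 5
d = rank(g) − rank(h): 1, 0, 0, -1, -1, 1; Σd² = 4
ρ = 1 − 6Σd² / [n(n²−1)] = 1 − 6×4 / (6×35) = 1 − 24/210 ≈ 0.886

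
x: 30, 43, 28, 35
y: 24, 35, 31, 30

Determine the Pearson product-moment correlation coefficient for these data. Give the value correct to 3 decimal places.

n = 4, Σx = 136, Σy = 120, Σx² = 4758, Σy² = 3662, Σxy = 4143
nΣxy − ΣxΣy = 16572 − 16320 = 252
nΣx² − (Σx)² = 19032 − 18496 = 536; nΣy² − (Σy)² = 14648 − 14400 = 248
r = 252 / √(536 × 248) = 252 / 364.5929 ≈ 0.691

0.691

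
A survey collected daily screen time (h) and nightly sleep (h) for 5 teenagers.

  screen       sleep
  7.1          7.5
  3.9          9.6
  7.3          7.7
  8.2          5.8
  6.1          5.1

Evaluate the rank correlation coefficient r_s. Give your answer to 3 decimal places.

-0.300

Rank screen: 3, 1, 4, 5, 2
Rank sleep: 3, 5, 4, 2, 1
d = rank(screen) − rank(sleep): 0, -4, 0, 3, 1; Σd² = 26
ρ = 1 − 6Σd² / [n(n²−1)] = 1 − 6×26 / (5×24) = 1 − 156/120 ≈ -0.300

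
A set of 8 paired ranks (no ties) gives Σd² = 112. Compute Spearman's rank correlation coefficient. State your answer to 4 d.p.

-0.3333

ρ = 1 − 6Σd² / [n(n²−1)] = 1 − 6×112 / (8×63)
  = 1 − 672/504 = 1 − 1.33333 ≈ -0.3333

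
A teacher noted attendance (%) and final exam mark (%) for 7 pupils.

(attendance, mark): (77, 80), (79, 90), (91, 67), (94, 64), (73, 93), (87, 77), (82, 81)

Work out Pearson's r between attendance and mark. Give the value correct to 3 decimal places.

n = 7, Σx = 583, Σy = 552, Σx² = 48909, Σy² = 44224, Σxy = 45513
nΣxy − ΣxΣy = 318591 − 321816 = -3225
nΣx² − (Σx)² = 342363 − 339889 = 2474; nΣy² − (Σy)² = 309568 − 304704 = 4864
r = -3225 / √(2474 × 4864) = -3225 / 3468.9387 ≈ -0.930

-0.930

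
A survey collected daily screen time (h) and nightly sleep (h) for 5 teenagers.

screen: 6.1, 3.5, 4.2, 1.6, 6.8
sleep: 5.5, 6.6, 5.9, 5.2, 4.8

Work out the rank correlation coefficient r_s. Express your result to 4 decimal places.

Rank screen: 4, 2, 3, 1, 5
Rank sleep: 3, 5, 4, 2, 1
d = rank(screen) − rank(sleep): 1, -3, -1, -1, 4; Σd² = 28
ρ = 1 − 6Σd² / [n(n²−1)] = 1 − 6×28 / (5×24) = 1 − 168/120 ≈ -0.4000

-0.4000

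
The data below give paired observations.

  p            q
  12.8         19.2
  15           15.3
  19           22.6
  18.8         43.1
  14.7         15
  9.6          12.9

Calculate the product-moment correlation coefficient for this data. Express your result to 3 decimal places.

0.695

n = 6, Σp = 89.9, Σq = 128.1, Σp² = 1411.53, Σq² = 3362.51, Σpq = 2059.28
nΣpq − ΣpΣq = 12355.68 − 11516.19 = 839.49
nΣp² − (Σp)² = 8469.18 − 8082.01 = 387.17; nΣq² − (Σq)² = 20175.06 − 16409.61 = 3765.45
r = 839.49 / √(387.17 × 3765.45) = 839.49 / 1207.4226 ≈ 0.695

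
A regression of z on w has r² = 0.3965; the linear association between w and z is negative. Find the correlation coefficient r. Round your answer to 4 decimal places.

|r| = √0.3965 = 0.6297
The association is negative, so r = −0.6297.

-0.6297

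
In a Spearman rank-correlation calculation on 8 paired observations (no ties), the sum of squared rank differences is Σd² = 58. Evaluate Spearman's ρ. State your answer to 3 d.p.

ρ = 1 − 6Σd² / [n(n²−1)] = 1 − 6×58 / (8×63)
  = 1 − 348/504 = 1 − 0.6905 ≈ 0.310

0.310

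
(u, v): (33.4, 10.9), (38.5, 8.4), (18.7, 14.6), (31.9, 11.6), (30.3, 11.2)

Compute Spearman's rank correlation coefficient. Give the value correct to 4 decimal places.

-0.9000

Rank u: 4, 5, 1, 3, 2
Rank v: 2, 1, 5, 4, 3
d = rank(u) − rank(v): 2, 4, -4, -1, -1; Σd² = 38
ρ = 1 − 6Σd² / [n(n²−1)] = 1 − 6×38 / (5×24) = 1 − 228/120 ≈ -0.9000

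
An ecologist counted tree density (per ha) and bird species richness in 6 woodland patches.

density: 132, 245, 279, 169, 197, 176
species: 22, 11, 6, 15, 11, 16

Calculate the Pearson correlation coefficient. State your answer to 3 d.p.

-0.941

n = 6, Σx = 1198, Σy = 81, Σx² = 253636, Σy² = 1243, Σxy = 14791
nΣxy − ΣxΣy = 88746 − 97038 = -8292
nΣx² − (Σx)² = 1521816 − 1435204 = 86612; nΣy² − (Σy)² = 7458 − 6561 = 897
r = -8292 / √(86612 × 897) = -8292 / 8814.2478 ≈ -0.941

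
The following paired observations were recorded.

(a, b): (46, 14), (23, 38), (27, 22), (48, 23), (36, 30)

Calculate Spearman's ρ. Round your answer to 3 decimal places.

Rank a: 4, 1, 2, 5, 3
Rank b: 1, 5, 2, 3, 4
d = rank(a) − rank(b): 3, -4, 0, 2, -1; Σd² = 30
ρ = 1 − 6Σd² / [n(n²−1)] = 1 − 6×30 / (5×24) = 1 − 180/120 ≈ -0.500

-0.500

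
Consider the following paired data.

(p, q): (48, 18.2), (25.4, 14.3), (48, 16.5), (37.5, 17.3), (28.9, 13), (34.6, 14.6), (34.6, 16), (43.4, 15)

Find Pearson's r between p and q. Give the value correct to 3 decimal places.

n = 8, Σp = 300.4, Σq = 124.9, Σp² = 11772.5, Σq² = 1970.43, Σpq = 4763.03
nΣpq − ΣpΣq = 38104.24 − 37519.96 = 584.28
nΣp² − (Σp)² = 94180 − 90240.16 = 3939.84; nΣq² − (Σq)² = 15763.44 − 15600.01 = 163.43
r = 584.28 / √(3939.84 × 163.43) = 584.28 / 802.4264 ≈ 0.728

0.728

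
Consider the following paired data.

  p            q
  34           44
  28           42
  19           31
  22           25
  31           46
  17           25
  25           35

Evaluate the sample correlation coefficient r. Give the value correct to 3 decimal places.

0.912

n = 7, Σp = 176, Σq = 248, Σp² = 4660, Σq² = 9252, Σpq = 6537
nΣpq − ΣpΣq = 45759 − 43648 = 2111
nΣp² − (Σp)² = 32620 − 30976 = 1644; nΣq² − (Σq)² = 64764 − 61504 = 3260
r = 2111 / √(1644 × 3260) = 2111 / 2315.0464 ≈ 0.912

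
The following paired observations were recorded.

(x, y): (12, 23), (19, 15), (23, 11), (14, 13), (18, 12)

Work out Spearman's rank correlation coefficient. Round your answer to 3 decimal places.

-0.700

Rank x: 1, 4, 5, 2, 3
Rank y: 5, 4, 1, 3, 2
d = rank(x) − rank(y): -4, 0, 4, -1, 1; Σd² = 34
ρ = 1 − 6Σd² / [n(n²−1)] = 1 − 6×34 / (5×24) = 1 − 204/120 ≈ -0.700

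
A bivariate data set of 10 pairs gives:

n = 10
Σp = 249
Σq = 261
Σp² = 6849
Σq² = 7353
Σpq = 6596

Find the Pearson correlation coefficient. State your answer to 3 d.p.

r = (nΣpq − ΣpΣq) / √[(nΣp² − (Σp)²)(nΣq² − (Σq)²)]
Numerator: 10×6596 − 249×261 = 971
Denominator: √[(68490 − 62001)(73530 − 68121)] = √[6489 × 5409] = 5924.4410
r = 971 / 5924.4410 ≈ 0.164

0.164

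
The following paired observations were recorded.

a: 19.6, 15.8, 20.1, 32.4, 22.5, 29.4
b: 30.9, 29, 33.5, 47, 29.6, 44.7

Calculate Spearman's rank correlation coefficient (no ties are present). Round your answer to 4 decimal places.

0.8286

Rank a: 2, 1, 3, 6, 4, 5
Rank b: 3, 1, 4, 6, 2, 5
d = rank(a) − rank(b): -1, 0, -1, 0, 2, 0; Σd² = 6
ρ = 1 − 6Σd² / [n(n²−1)] = 1 − 6×6 / (6×35) = 1 − 36/210 ≈ 0.8286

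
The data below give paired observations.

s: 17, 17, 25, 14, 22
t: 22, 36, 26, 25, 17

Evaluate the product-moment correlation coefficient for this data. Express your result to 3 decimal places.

n = 5, Σs = 95, Σt = 126, Σs² = 1883, Σt² = 3370, Σst = 2360
nΣst − ΣsΣt = 11800 − 11970 = -170
nΣs² − (Σs)² = 9415 − 9025 = 390; nΣt² − (Σt)² = 16850 − 15876 = 974
r = -170 / √(390 × 974) = -170 / 616.3278 ≈ -0.276

-0.276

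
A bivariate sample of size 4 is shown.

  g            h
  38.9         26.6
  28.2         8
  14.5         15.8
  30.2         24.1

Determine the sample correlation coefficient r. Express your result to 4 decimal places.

0.5270

n = 4, Σg = 111.8, Σh = 74.5, Σg² = 3430.74, Σh² = 1602.01, Σgh = 2217.26
nΣgh − ΣgΣh = 8869.04 − 8329.1 = 539.94
nΣg² − (Σg)² = 13722.96 − 12499.24 = 1223.72; nΣh² − (Σh)² = 6408.04 − 5550.25 = 857.79
r = 539.94 / √(1223.72 × 857.79) = 539.94 / 1024.5461 ≈ 0.5270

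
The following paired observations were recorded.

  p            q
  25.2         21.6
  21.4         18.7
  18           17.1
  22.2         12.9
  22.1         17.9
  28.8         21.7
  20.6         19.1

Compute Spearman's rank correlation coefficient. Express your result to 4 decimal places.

Rank p: 6, 3, 1, 5, 4, 7, 2
Rank q: 6, 4, 2, 1, 3, 7, 5
d = rank(p) − rank(q): 0, -1, -1, 4, 1, 0, -3; Σd² = 28
ρ = 1 − 6Σd² / [n(n²−1)] = 1 − 6×28 / (7×48) = 1 − 168/336 ≈ 0.5000

0.5000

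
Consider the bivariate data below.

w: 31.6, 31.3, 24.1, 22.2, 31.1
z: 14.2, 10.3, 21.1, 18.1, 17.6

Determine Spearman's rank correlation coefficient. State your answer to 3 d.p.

-0.800

Rank w: 5, 4, 2, 1, 3
Rank z: 2, 1, 5, 4, 3
d = rank(w) − rank(z): 3, 3, -3, -3, 0; Σd² = 36
ρ = 1 − 6Σd² / [n(n²−1)] = 1 − 6×36 / (5×24) = 1 − 216/120 ≈ -0.800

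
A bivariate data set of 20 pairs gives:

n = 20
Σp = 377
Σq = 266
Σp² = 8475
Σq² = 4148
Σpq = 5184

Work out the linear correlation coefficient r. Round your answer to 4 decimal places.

r = (nΣpq − ΣpΣq) / √[(nΣp² − (Σp)²)(nΣq² − (Σq)²)]
Numerator: 20×5184 − 377×266 = 3398
Denominator: √[(169500 − 142129)(82960 − 70756)] = √[27371 × 12204] = 18276.6431
r = 3398 / 18276.6431 ≈ 0.1859

0.1859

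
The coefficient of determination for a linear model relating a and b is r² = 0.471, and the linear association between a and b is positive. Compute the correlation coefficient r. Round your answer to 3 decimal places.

|r| = √0.471 = 0.686
The association is positive, so r = 0.686.

0.686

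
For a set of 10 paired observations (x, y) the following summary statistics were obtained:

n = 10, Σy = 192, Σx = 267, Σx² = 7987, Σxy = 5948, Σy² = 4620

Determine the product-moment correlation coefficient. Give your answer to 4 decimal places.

r = (nΣxy − ΣxΣy) / √[(nΣx² − (Σx)²)(nΣy² − (Σy)²)]
Numerator: 10×5948 − 267×192 = 8216
Denominator: √[(79870 − 71289)(46200 − 36864)] = √[8581 × 9336] = 8950.5428
r = 8216 / 8950.5428 ≈ 0.9179

0.9179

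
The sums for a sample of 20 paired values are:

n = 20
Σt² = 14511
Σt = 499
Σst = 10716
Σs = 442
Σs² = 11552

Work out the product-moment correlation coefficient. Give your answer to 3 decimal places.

-0.163

r = (nΣst − ΣsΣt) / √[(nΣs² − (Σs)²)(nΣt² − (Σt)²)]
Numerator: 20×10716 − 442×499 = -6238
Denominator: √[(231040 − 195364)(290220 − 249001)] = √[35676 × 41219] = 38347.4777
r = -6238 / 38347.4777 ≈ -0.163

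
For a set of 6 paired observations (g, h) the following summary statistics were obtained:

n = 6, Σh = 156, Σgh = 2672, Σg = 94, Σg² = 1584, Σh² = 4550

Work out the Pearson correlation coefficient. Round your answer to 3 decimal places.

r = (nΣgh − ΣgΣh) / √[(nΣg² − (Σg)²)(nΣh² − (Σh)²)]
Numerator: 6×2672 − 94×156 = 1368
Denominator: √[(9504 − 8836)(27300 − 24336)] = √[668 × 2964] = 1407.1077
r = 1368 / 1407.1077 ≈ 0.972

0.972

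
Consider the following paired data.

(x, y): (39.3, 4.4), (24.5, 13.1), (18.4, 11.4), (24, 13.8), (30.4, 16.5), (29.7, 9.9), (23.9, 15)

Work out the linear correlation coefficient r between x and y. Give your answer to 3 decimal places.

n = 7, Σx = 190.2, Σy = 84.1, Σx² = 5436.76, Σy² = 1106.63, Σxy = 2188.96
nΣxy − ΣxΣy = 15322.72 − 15995.82 = -673.1
nΣx² − (Σx)² = 38057.32 − 36176.04 = 1881.28; nΣy² − (Σy)² = 7746.41 − 7072.81 = 673.6
r = -673.1 / √(1881.28 × 673.6) = -673.1 / 1125.7132 ≈ -0.598

-0.598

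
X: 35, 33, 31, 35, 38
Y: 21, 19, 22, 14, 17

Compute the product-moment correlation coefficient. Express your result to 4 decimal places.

-0.5735

n = 5, ΣX = 172, ΣY = 93, ΣX² = 5944, ΣY² = 1771, ΣXY = 3180
nΣXY − ΣXΣY = 15900 − 15996 = -96
nΣX² − (ΣX)² = 29720 − 29584 = 136; nΣY² − (ΣY)² = 8855 − 8649 = 206
r = -96 / √(136 × 206) = -96 / 167.3798 ≈ -0.5735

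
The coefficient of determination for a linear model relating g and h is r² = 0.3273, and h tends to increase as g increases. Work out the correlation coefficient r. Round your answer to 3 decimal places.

|r| = √0.3273 = 0.572
The association is positive, so r = 0.572.

0.572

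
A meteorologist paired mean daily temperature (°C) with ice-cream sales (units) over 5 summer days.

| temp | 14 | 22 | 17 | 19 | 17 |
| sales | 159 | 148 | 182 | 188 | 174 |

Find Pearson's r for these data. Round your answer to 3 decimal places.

-0.215

n = 5, Σx = 89, Σy = 851, Σx² = 1619, Σy² = 145929, Σxy = 15106
nΣxy − ΣxΣy = 75530 − 75739 = -209
nΣx² − (Σx)² = 8095 − 7921 = 174; nΣy² − (Σy)² = 729645 − 724201 = 5444
r = -209 / √(174 × 5444) = -209 / 973.2708 ≈ -0.215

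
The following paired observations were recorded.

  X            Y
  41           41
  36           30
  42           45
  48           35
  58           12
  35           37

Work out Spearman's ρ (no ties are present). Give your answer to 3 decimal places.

-0.314

Rank X: 3, 2, 4, 5, 6, 1
Rank Y: 5, 2, 6, 3, 1, 4
d = rank(X) − rank(Y): -2, 0, -2, 2, 5, -3; Σd² = 46
ρ = 1 − 6Σd² / [n(n²−1)] = 1 − 6×46 / (6×35) = 1 − 276/210 ≈ -0.314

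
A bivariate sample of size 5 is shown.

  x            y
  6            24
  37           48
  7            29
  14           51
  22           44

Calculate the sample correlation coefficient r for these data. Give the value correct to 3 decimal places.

n = 5, Σx = 86, Σy = 196, Σx² = 2134, Σy² = 8258, Σxy = 3805
nΣxy − ΣxΣy = 19025 − 16856 = 2169
nΣx² − (Σx)² = 10670 − 7396 = 3274; nΣy² − (Σy)² = 41290 − 38416 = 2874
r = 2169 / √(3274 × 2874) = 2169 / 3067.4869 ≈ 0.707

0.707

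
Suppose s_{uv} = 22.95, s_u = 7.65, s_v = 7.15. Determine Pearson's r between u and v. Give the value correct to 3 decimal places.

r = Cov(u,v) / (s_u · s_v) = 22.95 / (7.65 × 7.15)
  = 22.95 / 54.6975 ≈ 0.420

0.420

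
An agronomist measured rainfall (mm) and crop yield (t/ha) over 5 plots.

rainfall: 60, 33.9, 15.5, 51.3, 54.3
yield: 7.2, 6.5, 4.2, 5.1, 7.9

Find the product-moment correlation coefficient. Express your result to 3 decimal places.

n = 5, Σx = 215, Σy = 30.9, Σx² = 10569.64, Σy² = 200.15, Σxy = 1408.05
nΣxy − ΣxΣy = 7040.25 − 6643.5 = 396.75
nΣx² − (Σx)² = 52848.2 − 46225 = 6623.2; nΣy² − (Σy)² = 1000.75 − 954.81 = 45.94
r = 396.75 / √(6623.2 × 45.94) = 396.75 / 551.6066 ≈ 0.719

0.719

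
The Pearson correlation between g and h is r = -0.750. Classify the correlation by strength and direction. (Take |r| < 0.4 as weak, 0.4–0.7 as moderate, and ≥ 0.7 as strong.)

r = -0.750 < 0 so the relationship is negative.
|r| = 0.750, which falls in the strong range.

strong negative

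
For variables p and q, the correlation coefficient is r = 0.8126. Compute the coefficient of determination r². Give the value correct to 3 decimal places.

r² = (0.8126)² = 0.660

0.660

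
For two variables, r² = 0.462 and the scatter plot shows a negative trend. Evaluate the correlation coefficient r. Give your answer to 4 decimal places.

-0.6797

|r| = √0.462 = 0.6797
The association is negative, so r = −0.6797.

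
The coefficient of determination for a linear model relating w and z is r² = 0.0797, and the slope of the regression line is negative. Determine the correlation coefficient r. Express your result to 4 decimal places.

-0.2823

|r| = √0.0797 = 0.2823
The association is negative, so r = −0.2823.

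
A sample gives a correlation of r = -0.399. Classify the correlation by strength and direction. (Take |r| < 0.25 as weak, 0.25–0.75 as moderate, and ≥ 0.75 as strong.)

r = -0.399 < 0 so the relationship is negative.
|r| = 0.399, which falls in the moderate range.

moderate negative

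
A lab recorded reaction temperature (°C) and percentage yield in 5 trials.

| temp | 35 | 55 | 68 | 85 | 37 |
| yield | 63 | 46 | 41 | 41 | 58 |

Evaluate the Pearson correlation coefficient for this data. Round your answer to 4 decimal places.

-0.9218

n = 5, Σx = 280, Σy = 249, Σx² = 17468, Σy² = 12811, Σxy = 13154
nΣxy − ΣxΣy = 65770 − 69720 = -3950
nΣx² − (Σx)² = 87340 − 78400 = 8940; nΣy² − (Σy)² = 64055 − 62001 = 2054
r = -3950 / √(8940 × 2054) = -3950 / 4285.1791 ≈ -0.9218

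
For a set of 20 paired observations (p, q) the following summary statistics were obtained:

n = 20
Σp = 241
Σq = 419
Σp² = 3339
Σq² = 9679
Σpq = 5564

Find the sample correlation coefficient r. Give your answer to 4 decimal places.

0.8228

r = (nΣpq − ΣpΣq) / √[(nΣp² − (Σp)²)(nΣq² − (Σq)²)]
Numerator: 20×5564 − 241×419 = 10301
Denominator: √[(66780 − 58081)(193580 − 175561)] = √[8699 × 18019] = 12519.8754
r = 10301 / 12519.8754 ≈ 0.8228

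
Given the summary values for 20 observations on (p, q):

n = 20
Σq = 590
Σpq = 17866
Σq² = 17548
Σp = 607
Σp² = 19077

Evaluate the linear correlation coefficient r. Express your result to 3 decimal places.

r = (nΣpq − ΣpΣq) / √[(nΣp² − (Σp)²)(nΣq² − (Σq)²)]
Numerator: 20×17866 − 607×590 = -810
Denominator: √[(381540 − 368449)(350960 − 348100)] = √[13091 × 2860] = 6118.8447
r = -810 / 6118.8447 ≈ -0.132

-0.132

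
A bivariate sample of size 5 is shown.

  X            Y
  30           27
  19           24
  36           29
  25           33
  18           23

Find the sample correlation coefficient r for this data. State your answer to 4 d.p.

0.5531

n = 5, ΣX = 128, ΣY = 136, ΣX² = 3506, ΣY² = 3764, ΣXY = 3549
nΣXY − ΣXΣY = 17745 − 17408 = 337
nΣX² − (ΣX)² = 17530 − 16384 = 1146; nΣY² − (ΣY)² = 18820 − 18496 = 324
r = 337 / √(1146 × 324) = 337 / 609.3472 ≈ 0.5531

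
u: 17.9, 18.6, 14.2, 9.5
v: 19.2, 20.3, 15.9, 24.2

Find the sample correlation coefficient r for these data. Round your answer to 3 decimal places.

n = 4, Σu = 60.2, Σv = 79.6, Σu² = 958.26, Σv² = 1619.18, Σuv = 1176.94
nΣuv − ΣuΣv = 4707.76 − 4791.92 = -84.16
nΣu² − (Σu)² = 3833.04 − 3624.04 = 209; nΣv² − (Σv)² = 6476.72 − 6336.16 = 140.56
r = -84.16 / √(209 × 140.56) = -84.16 / 171.3973 ≈ -0.491

-0.491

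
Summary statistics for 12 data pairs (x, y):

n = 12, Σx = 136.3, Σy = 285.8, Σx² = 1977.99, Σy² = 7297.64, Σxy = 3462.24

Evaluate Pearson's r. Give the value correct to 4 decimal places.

0.4703

r = (nΣxy − ΣxΣy) / √[(nΣx² − (Σx)²)(nΣy² − (Σy)²)]
Numerator: 12×3462.24 − 136.3×285.8 = 2592.34
Denominator: √[(23735.88 − 18577.69)(87571.68 − 81681.64)] = √[5158.19 × 5890.04] = 5511.9820
r = 2592.34 / 5511.9820 ≈ 0.4703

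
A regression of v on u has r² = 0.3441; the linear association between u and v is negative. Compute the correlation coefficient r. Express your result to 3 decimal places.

|r| = √0.3441 = 0.587
The association is negative, so r = −0.587.

-0.587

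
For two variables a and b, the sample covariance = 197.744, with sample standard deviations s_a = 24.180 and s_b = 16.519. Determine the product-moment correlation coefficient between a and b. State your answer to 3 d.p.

0.495

r = Cov(a,b) / (s_a · s_b) = 197.744 / (24.180 × 16.519)
  = 197.744 / 399.4294 ≈ 0.495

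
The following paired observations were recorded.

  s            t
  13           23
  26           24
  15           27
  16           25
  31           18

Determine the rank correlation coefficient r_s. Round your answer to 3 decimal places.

-0.400

Rank s: 1, 4, 2, 3, 5
Rank t: 2, 3, 5, 4, 1
d = rank(s) − rank(t): -1, 1, -3, -1, 4; Σd² = 28
ρ = 1 − 6Σd² / [n(n²−1)] = 1 − 6×28 / (5×24) = 1 − 168/120 ≈ -0.400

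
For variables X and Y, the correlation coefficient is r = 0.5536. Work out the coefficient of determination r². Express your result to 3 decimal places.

0.306

r² = (0.5536)² = 0.306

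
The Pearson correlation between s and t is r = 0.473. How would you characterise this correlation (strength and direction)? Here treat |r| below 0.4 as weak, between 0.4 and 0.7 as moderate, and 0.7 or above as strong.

moderate positive

r = 0.473 > 0 so the relationship is positive.
|r| = 0.473, which falls in the moderate range.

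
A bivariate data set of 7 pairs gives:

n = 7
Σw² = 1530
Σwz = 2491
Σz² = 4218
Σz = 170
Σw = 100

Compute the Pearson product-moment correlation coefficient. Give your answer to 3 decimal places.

0.655

r = (nΣwz − ΣwΣz) / √[(nΣw² − (Σw)²)(nΣz² − (Σz)²)]
Numerator: 7×2491 − 100×170 = 437
Denominator: √[(10710 − 10000)(29526 − 28900)] = √[710 × 626] = 666.6783
r = 437 / 666.6783 ≈ 0.655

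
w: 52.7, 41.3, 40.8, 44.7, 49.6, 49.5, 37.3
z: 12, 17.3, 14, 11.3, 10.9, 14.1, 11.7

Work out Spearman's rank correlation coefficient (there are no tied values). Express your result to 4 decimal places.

Rank w: 7, 3, 2, 4, 6, 5, 1
Rank z: 4, 7, 5, 2, 1, 6, 3
d = rank(w) − rank(z): 3, -4, -3, 2, 5, -1, -2; Σd² = 68
ρ = 1 − 6Σd² / [n(n²−1)] = 1 − 6×68 / (7×48) = 1 − 408/336 ≈ -0.2143

-0.2143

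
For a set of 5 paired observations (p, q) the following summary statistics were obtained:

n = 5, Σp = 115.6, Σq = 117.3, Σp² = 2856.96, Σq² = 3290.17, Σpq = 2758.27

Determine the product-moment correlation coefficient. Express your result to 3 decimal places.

0.147

r = (nΣpq − ΣpΣq) / √[(nΣp² − (Σp)²)(nΣq² − (Σq)²)]
Numerator: 5×2758.27 − 115.6×117.3 = 231.47
Denominator: √[(14284.8 − 13363.36)(16450.85 − 13759.29)] = √[921.44 × 2691.56] = 1574.8368
r = 231.47 / 1574.8368 ≈ 0.147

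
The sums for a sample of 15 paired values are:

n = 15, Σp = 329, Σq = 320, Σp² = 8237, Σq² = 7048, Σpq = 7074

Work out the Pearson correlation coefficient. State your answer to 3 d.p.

0.116

r = (nΣpq − ΣpΣq) / √[(nΣp² − (Σp)²)(nΣq² − (Σq)²)]
Numerator: 15×7074 − 329×320 = 830
Denominator: √[(123555 − 108241)(105720 − 102400)] = √[15314 × 3320] = 7130.3913
r = 830 / 7130.3913 ≈ 0.116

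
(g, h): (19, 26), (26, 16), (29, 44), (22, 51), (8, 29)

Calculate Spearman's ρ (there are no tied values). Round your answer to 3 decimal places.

0.100

Rank g: 2, 4, 5, 3, 1
Rank h: 2, 1, 4, 5, 3
d = rank(g) − rank(h): 0, 3, 1, -2, -2; Σd² = 18
ρ = 1 − 6Σd² / [n(n²−1)] = 1 − 6×18 / (5×24) = 1 − 108/120 ≈ 0.100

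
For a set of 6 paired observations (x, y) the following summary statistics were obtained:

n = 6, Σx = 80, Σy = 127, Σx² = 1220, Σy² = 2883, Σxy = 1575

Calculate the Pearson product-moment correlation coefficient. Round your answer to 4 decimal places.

-0.6846

r = (nΣxy − ΣxΣy) / √[(nΣx² − (Σx)²)(nΣy² − (Σy)²)]
Numerator: 6×1575 − 80×127 = -710
Denominator: √[(7320 − 6400)(17298 − 16129)] = √[920 × 1169] = 1037.0535
r = -710 / 1037.0535 ≈ -0.6846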